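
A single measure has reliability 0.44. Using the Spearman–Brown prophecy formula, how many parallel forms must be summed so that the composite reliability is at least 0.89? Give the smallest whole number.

11

k ≥ ρ*(1−ρ₁)/(ρ₁(1−ρ*)) = 0.89·0.56 / (0.44·0.11) = 10.298.
Smallest integer k = 11.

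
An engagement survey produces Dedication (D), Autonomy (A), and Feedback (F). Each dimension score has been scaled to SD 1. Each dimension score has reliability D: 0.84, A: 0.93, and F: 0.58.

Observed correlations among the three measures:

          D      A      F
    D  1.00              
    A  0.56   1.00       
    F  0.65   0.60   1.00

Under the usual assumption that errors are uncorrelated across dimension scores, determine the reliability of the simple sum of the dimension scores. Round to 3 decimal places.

0.902

Var(D+A+F) = 3 + 2·[0.56 + 0.65 + 0.60] = 3 + 3.62 = 6.62.
Under uncorrelated errors the observed covariances equal the true-score covariances, so only the own-variance terms attenuate.
True-score variance = [0.84 + 0.93 + 0.58] + 3.62 = 2.35 + 3.62 = 5.97.
Reliability = 5.97 / 6.62 = 0.902.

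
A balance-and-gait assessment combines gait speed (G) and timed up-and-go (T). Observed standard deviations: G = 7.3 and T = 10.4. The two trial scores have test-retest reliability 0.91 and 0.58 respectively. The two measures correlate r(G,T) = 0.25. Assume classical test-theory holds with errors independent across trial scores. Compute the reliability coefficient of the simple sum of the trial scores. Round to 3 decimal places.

0.748

Var(G+T) = 7.3² + 10.4² + 2·[7.3·10.4·0.25] = 161.45 + 37.96 = 199.41.
Because errors are independent across components, Cov(Tᵢ,Tⱼ) = Cov(Xᵢ,Xⱼ); the off-diagonal part of the true-score variance is the same as above.
True-score variance = [7.3²·0.91 + 10.4²·0.58] + 37.96 = 111.227 + 37.96 = 149.187.
Reliability = 149.187 / 199.41 = 0.748.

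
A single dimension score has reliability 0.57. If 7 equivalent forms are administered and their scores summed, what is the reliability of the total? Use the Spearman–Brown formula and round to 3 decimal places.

0.903

ρ_k = kρ / (1 + (k−1)ρ) = 7·0.57 / (1 + 6·0.57) = 3.990 / 4.420 = 0.903.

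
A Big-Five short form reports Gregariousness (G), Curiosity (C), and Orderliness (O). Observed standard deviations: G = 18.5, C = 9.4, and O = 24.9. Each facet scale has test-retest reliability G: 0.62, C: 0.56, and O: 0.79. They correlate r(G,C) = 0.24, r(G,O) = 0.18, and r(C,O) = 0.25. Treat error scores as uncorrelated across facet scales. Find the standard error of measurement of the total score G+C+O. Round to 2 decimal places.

Var(total) = 1050.62 + 366.336 = 1416.96.
True-score variance = 751.484 + 366.336 = 1117.82, so reliability = 0.7889.
Error variance = 1416.96 − 1117.82 = 299.136; SEM = √299.136 = 17.30.

17.30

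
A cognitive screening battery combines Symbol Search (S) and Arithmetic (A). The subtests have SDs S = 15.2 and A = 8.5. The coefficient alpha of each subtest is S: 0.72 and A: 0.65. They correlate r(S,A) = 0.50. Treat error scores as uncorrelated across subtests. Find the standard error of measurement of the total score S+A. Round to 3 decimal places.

Var(total) = 303.29 + 129.2 = 432.49.
True-score variance = 213.311 + 129.2 = 342.511, so reliability = 0.7920.
Error variance = 432.49 − 342.511 = 89.9787; SEM = √89.9787 = 9.486.

9.486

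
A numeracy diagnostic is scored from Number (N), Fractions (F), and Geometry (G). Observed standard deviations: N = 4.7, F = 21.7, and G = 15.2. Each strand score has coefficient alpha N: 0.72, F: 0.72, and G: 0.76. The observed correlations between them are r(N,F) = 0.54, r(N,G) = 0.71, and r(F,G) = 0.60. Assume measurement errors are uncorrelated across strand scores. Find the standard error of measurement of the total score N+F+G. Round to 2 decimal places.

13.91

Var(total) = 724.02 + 607.402 = 1331.42.
True-score variance = 530.536 + 607.402 = 1137.94, so reliability = 0.8547.
Error variance = 1331.42 − 1137.94 = 193.484; SEM = √193.484 = 13.91.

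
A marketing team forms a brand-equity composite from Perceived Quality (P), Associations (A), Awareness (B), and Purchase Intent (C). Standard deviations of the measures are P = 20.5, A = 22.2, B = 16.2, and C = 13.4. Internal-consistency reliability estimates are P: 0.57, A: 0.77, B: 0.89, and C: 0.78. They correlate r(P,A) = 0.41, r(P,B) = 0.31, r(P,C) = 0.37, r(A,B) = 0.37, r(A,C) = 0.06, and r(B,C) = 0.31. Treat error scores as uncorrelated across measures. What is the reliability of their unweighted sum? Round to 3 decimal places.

0.859

Var(P+A+B+C) = 20.5² + 22.2² + 16.2² + 13.4² + 2·[20.5·22.2·0.41 + 20.5·16.2·0.31 + 20.5·13.4·0.37 + 22.2·16.2·0.37 + 22.2·13.4·0.06 + 16.2·13.4·0.31] = 1355.09 + 1218.78 = 2573.87.
Because errors are independent across components, Cov(Tᵢ,Tⱼ) = Cov(Xᵢ,Xⱼ); the off-diagonal part of the true-score variance is the same as above.
True-score variance = [20.5²·0.57 + 22.2²·0.77 + 16.2²·0.89 + 13.4²·0.78] + 1218.78 = 992.658 + 1218.78 = 2211.44.
Reliability = 2211.44 / 2573.87 = 0.859.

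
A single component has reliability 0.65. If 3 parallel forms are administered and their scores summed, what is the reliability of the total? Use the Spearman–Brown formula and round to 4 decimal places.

0.8478

ρ_k = kρ / (1 + (k−1)ρ) = 3·0.65 / (1 + 2·0.65) = 1.950 / 2.300 = 0.8478.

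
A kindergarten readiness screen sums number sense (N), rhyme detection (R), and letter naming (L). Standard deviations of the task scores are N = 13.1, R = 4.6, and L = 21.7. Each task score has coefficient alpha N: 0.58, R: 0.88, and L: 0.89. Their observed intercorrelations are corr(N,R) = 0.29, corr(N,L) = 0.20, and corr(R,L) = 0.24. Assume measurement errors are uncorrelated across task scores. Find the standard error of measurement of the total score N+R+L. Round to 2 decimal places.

11.24

Var(total) = 663.66 + 196.572 = 860.232.
True-score variance = 537.247 + 196.572 = 733.819, so reliability = 0.8530.
Error variance = 860.232 − 733.819 = 126.413; SEM = √126.413 = 11.24.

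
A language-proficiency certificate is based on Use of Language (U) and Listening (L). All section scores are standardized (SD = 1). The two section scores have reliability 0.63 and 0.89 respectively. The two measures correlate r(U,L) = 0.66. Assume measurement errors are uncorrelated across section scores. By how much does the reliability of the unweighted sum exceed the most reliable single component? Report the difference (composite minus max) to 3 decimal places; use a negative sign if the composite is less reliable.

Var(sum) = 2 + 1.32 = 3.32; true-score variance = 1.52 + 1.32 = 2.84; composite reliability = 0.8554.
Max component reliability = 0.8900.
Difference = 0.8554 − 0.8900 = -0.035.

-0.035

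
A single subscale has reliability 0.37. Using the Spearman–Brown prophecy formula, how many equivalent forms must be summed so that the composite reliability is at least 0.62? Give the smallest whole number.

3

k ≥ ρ*(1−ρ₁)/(ρ₁(1−ρ*)) = 0.62·0.63 / (0.37·0.38) = 2.778.
Smallest integer k = 3.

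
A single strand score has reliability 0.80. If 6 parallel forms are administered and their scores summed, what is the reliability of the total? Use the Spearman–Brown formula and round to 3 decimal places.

ρ_k = kρ / (1 + (k−1)ρ) = 6·0.80 / (1 + 5·0.80) = 4.800 / 5.000 = 0.960.

0.960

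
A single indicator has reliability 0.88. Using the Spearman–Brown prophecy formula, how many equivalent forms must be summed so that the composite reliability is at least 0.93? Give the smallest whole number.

k ≥ ρ*(1−ρ₁)/(ρ₁(1−ρ*)) = 0.93·0.12 / (0.88·0.07) = 1.812.
Smallest integer k = 2.

2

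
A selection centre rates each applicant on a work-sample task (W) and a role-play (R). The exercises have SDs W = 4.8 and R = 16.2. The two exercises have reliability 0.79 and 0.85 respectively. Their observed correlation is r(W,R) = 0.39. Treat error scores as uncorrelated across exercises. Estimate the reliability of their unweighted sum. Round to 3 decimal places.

0.872

Var(W+R) = 4.8² + 16.2² + 2·[4.8·16.2·0.39] = 285.48 + 60.6528 = 346.133.
Under uncorrelated errors the observed covariances equal the true-score covariances, so only the own-variance terms attenuate.
True-score variance = [4.8²·0.79 + 16.2²·0.85] + 60.6528 = 241.276 + 60.6528 = 301.928.
Reliability = 301.928 / 346.133 = 0.872.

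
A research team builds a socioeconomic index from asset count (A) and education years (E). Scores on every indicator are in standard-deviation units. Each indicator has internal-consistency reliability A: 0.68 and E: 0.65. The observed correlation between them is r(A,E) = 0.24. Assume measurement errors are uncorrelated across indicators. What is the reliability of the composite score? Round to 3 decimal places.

Var(A+E) = 2 + 2·[0.24] = 2 + 0.48 = 2.48.
With uncorrelated errors the cross-covariances are all true-score covariance, so they carry over unchanged; only the diagonal terms shrink to ρᵢσᵢ².
True-score variance = [0.68 + 0.65] + 0.48 = 1.33 + 0.48 = 1.81.
Reliability = 1.81 / 2.48 = 0.730.

0.730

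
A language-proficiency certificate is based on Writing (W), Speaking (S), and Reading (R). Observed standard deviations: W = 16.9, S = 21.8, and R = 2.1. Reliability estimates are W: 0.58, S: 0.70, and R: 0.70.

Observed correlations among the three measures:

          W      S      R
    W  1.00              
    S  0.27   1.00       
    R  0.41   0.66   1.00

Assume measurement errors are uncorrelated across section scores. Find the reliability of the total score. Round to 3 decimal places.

Var(W+S+R) = 16.9² + 21.8² + 2.1² + 2·[16.9·21.8·0.27 + 16.9·2.1·0.41 + 21.8·2.1·0.66] = 765.26 + 288.478 = 1053.74.
Because errors are independent across components, Cov(Tᵢ,Tⱼ) = Cov(Xᵢ,Xⱼ); the off-diagonal part of the true-score variance is the same as above.
True-score variance = [16.9²·0.58 + 21.8²·0.70 + 2.1²·0.70] + 288.478 = 501.409 + 288.478 = 789.887.
Reliability = 789.887 / 1053.74 = 0.750.

0.750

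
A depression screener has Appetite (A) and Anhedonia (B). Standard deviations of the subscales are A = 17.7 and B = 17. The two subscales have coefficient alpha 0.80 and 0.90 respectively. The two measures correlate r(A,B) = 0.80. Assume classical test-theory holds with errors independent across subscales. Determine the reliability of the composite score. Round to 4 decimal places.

0.9155

Var(A+B) = 17.7² + 17² + 2·[17.7·17·0.80] = 602.29 + 481.44 = 1083.73.
Under uncorrelated errors the observed covariances equal the true-score covariances, so only the own-variance terms attenuate.
True-score variance = [17.7²·0.80 + 17²·0.90] + 481.44 = 510.732 + 481.44 = 992.172.
Reliability = 992.172 / 1083.73 = 0.9155.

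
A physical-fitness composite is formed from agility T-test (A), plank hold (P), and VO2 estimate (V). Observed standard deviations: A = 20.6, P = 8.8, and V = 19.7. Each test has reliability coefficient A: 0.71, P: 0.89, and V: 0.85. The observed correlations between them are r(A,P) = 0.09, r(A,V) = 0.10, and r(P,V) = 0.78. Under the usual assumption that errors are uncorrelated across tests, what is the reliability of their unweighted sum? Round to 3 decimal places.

Var(A+P+V) = 20.6² + 8.8² + 19.7² + 2·[20.6·8.8·0.09 + 20.6·19.7·0.10 + 8.8·19.7·0.78] = 889.89 + 384.236 = 1274.13.
With uncorrelated errors the cross-covariances are all true-score covariance, so they carry over unchanged; only the diagonal terms shrink to ρᵢσᵢ².
True-score variance = [20.6²·0.71 + 8.8²·0.89 + 19.7²·0.85] + 384.236 = 700.094 + 384.236 = 1084.33.
Reliability = 1084.33 / 1274.13 = 0.851.

0.851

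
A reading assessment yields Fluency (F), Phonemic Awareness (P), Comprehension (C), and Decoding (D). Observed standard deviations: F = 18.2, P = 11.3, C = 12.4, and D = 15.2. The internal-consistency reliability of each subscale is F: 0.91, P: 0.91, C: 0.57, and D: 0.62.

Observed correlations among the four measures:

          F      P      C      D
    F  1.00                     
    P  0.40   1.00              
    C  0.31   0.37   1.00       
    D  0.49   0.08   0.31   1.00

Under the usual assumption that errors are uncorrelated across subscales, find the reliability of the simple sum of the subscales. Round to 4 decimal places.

Var(F+P+C+D) = 18.2² + 11.3² + 12.4² + 15.2² + 2·[18.2·11.3·0.40 + 18.2·12.4·0.31 + 18.2·15.2·0.49 + 11.3·12.4·0.37 + 11.3·15.2·0.08 + 12.4·15.2·0.31] = 843.73 + 823.585 = 1667.31.
With uncorrelated errors the cross-covariances are all true-score covariance, so they carry over unchanged; only the diagonal terms shrink to ρᵢσᵢ².
True-score variance = [18.2²·0.91 + 11.3²·0.91 + 12.4²·0.57 + 15.2²·0.62] + 823.585 = 648.514 + 823.585 = 1472.1.
Reliability = 1472.1 / 1667.31 = 0.8829.

0.8829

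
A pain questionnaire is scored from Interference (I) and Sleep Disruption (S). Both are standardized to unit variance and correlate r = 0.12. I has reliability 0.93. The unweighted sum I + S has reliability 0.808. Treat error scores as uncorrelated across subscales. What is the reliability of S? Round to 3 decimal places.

0.640

Var(I+S) = 2 + 2·0.12 = 2.240.
True-score variance = ρ_I + ρ_S + 2·0.12, so 0.808 = (0.93 + ρ_S + 0.24) / 2.240.
ρ_S = 0.808·2.240 − 0.93 − 0.24 = 0.640.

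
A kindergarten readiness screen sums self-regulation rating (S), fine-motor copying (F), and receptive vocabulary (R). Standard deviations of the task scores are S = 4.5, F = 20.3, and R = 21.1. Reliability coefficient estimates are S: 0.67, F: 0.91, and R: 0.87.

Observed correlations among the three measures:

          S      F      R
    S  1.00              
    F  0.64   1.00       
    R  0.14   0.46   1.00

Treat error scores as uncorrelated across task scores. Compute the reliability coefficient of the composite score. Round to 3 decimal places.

0.928

Var(S+F+R) = 4.5² + 20.3² + 21.1² + 2·[4.5·20.3·0.64 + 4.5·21.1·0.14 + 20.3·21.1·0.46] = 877.55 + 537.578 = 1415.13.
With uncorrelated errors the cross-covariances are all true-score covariance, so they carry over unchanged; only the diagonal terms shrink to ρᵢσᵢ².
True-score variance = [4.5²·0.67 + 20.3²·0.91 + 21.1²·0.87] + 537.578 = 775.902 + 537.578 = 1313.48.
Reliability = 1313.48 / 1415.13 = 0.928.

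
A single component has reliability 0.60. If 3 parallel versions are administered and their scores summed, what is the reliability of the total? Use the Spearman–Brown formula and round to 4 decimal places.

ρ_k = kρ / (1 + (k−1)ρ) = 3·0.60 / (1 + 2·0.60) = 1.800 / 2.200 = 0.8182.

0.8182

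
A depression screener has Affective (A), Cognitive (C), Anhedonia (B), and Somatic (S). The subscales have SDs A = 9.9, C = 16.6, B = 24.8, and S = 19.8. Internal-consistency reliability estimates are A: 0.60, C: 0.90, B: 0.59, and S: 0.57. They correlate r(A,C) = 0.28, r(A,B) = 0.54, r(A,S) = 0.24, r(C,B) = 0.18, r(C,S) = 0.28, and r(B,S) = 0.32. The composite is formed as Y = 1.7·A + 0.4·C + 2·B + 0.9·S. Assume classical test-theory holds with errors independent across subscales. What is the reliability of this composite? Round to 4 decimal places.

0.7456

Var(Y) = 1.7²·9.9² + 0.4²·16.6² + 2²·24.8² + 0.9²·19.8² + 2·[0.68·9.9·16.6·0.28 + 3.4·9.9·24.8·0.54 + 1.53·9.9·19.8·0.24 + 0.8·16.6·24.8·0.18 + 0.36·16.6·19.8·0.28 + 1.8·24.8·19.8·0.32] = 3105.05 + 1858.59 = 4963.64.
Because errors are independent across components, Cov(Tᵢ,Tⱼ) = Cov(Xᵢ,Xⱼ); the off-diagonal part of the true-score variance is the same as above.
True-score variance = [1.7²·9.9²·0.60 + 0.4²·16.6²·0.90 + 2²·24.8²·0.59 + 0.9²·19.8²·0.57] + 1858.59 = 1842.13 + 1858.59 = 3700.72.
Reliability = 3700.72 / 4963.64 = 0.7456.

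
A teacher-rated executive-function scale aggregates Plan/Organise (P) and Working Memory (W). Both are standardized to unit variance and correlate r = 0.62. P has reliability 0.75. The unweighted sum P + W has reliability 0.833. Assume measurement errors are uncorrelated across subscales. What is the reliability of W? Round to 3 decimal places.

Var(P+W) = 2 + 2·0.62 = 3.240.
True-score variance = ρ_P + ρ_W + 2·0.62, so 0.833 = (0.75 + ρ_W + 1.24) / 3.240.
ρ_W = 0.833·3.240 − 0.75 − 1.24 = 0.709.

0.709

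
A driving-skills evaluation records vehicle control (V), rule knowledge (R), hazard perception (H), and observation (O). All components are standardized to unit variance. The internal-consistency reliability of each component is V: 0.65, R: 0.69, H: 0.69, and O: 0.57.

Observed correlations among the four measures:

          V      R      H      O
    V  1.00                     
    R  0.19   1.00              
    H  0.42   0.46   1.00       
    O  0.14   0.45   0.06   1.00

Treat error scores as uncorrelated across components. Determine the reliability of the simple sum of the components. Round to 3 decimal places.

0.812

Var(V+R+H+O) = 4 + 2·[0.19 + 0.42 + 0.14 + 0.46 + 0.45 + 0.06] = 4 + 3.44 = 7.44.
Under uncorrelated errors the observed covariances equal the true-score covariances, so only the own-variance terms attenuate.
True-score variance = [0.65 + 0.69 + 0.69 + 0.57] + 3.44 = 2.6 + 3.44 = 6.04.
Reliability = 6.04 / 7.44 = 0.812.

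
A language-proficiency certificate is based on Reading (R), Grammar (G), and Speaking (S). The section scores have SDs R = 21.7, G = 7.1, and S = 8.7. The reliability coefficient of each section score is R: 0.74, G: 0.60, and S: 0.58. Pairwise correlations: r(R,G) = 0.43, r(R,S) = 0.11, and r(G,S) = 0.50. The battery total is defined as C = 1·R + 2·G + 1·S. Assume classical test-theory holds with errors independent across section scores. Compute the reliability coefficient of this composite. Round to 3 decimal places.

Var(C) = 21.7² + 2²·7.1² + 8.7² + 2·[2·21.7·7.1·0.43 + 21.7·8.7·0.11 + 2·7.1·8.7·0.50] = 748.22 + 430.074 = 1178.29.
Under uncorrelated errors the observed covariances equal the true-score covariances, so only the own-variance terms attenuate.
True-score variance = [21.7²·0.74 + 2²·7.1²·0.60 + 8.7²·0.58] + 430.074 = 513.343 + 430.074 = 943.417.
Reliability = 943.417 / 1178.29 = 0.801.

0.801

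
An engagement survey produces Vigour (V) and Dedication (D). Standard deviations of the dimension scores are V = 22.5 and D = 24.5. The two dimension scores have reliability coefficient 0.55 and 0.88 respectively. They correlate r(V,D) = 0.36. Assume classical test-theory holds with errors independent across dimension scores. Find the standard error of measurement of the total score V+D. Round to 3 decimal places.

Var(total) = 1106.5 + 396.9 = 1503.4.
True-score variance = 806.658 + 396.9 = 1203.56, so reliability = 0.8006.
Error variance = 1503.4 − 1203.56 = 299.843; SEM = √299.843 = 17.316.

17.316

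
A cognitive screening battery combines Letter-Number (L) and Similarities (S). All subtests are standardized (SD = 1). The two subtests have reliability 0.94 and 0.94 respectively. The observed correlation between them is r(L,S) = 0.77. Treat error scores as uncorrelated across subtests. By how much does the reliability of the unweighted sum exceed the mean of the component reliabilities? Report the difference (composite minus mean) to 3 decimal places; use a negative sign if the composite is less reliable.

Var(sum) = 2 + 1.54 = 3.54; true-score variance = 1.88 + 1.54 = 3.42; composite reliability = 0.9661.
Mean component reliability = 0.9400.
Difference = 0.9661 − 0.9400 = 0.026.

0.026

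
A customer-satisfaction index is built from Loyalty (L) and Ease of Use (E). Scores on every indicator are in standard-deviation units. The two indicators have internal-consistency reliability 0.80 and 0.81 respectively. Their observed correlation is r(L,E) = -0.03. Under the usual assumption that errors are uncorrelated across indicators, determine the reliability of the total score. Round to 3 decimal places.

0.799

Var(L+E) = 2 + 2·[(-0.03)] = 2 − 0.06 = 1.94.
Under uncorrelated errors the observed covariances equal the true-score covariances, so only the own-variance terms attenuate.
True-score variance = [0.80 + 0.81] − 0.06 = 1.61 − 0.06 = 1.55.
Reliability = 1.55 / 1.94 = 0.799.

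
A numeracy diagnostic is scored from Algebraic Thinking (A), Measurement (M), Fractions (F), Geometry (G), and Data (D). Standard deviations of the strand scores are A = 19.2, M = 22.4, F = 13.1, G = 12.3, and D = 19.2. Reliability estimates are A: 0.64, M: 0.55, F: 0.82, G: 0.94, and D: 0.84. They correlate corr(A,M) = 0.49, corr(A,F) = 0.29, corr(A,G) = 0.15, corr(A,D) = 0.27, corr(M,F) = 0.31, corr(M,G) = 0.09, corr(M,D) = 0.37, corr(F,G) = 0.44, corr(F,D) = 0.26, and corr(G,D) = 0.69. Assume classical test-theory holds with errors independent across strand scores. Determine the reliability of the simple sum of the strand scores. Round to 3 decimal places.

Var(A+M+F+G+D) = 19.2² + 22.4² + 13.1² + 12.3² + 19.2² + 2·[19.2·22.4·0.49 + 19.2·13.1·0.29 + 19.2·12.3·0.15 + 19.2·19.2·0.27 + 22.4·13.1·0.31 + 22.4·12.3·0.09 + 22.4·19.2·0.37 + 13.1·12.3·0.44 + 13.1·19.2·0.26 + 12.3·19.2·0.69] = 1561.94 + 1985.54 = 3547.48.
With uncorrelated errors the cross-covariances are all true-score covariance, so they carry over unchanged; only the diagonal terms shrink to ρᵢσᵢ².
True-score variance = [19.2²·0.64 + 22.4²·0.55 + 13.1²·0.82 + 12.3²·0.94 + 19.2²·0.84] + 1985.54 = 1104.49 + 1985.54 = 3090.03.
Reliability = 3090.03 / 3547.48 = 0.871.

0.871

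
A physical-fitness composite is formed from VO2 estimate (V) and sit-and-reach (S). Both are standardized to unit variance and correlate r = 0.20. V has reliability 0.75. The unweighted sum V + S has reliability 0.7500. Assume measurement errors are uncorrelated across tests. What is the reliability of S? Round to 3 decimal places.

0.650

Var(V+S) = 2 + 2·0.20 = 2.400.
True-score variance = ρ_V + ρ_S + 2·0.20, so 0.7500 = (0.75 + ρ_S + 0.40) / 2.400.
ρ_S = 0.7500·2.400 − 0.75 − 0.40 = 0.650.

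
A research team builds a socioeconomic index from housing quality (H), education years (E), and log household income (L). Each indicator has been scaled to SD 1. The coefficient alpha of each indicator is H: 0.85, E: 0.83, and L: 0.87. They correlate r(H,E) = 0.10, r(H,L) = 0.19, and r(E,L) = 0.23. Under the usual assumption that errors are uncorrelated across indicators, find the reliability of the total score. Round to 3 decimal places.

0.889

Var(H+E+L) = 3 + 2·[0.10 + 0.19 + 0.23] = 3 + 1.04 = 4.04.
Because errors are independent across components, Cov(Tᵢ,Tⱼ) = Cov(Xᵢ,Xⱼ); the off-diagonal part of the true-score variance is the same as above.
True-score variance = [0.85 + 0.83 + 0.87] + 1.04 = 2.55 + 1.04 = 3.59.
Reliability = 3.59 / 4.04 = 0.889.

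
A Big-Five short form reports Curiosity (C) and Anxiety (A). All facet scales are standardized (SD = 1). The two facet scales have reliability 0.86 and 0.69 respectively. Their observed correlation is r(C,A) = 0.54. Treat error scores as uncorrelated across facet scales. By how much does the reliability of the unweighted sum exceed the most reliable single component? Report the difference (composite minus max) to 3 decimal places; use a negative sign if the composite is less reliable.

Var(sum) = 2 + 1.08 = 3.08; true-score variance = 1.55 + 1.08 = 2.63; composite reliability = 0.8539.
Max component reliability = 0.8600.
Difference = 0.8539 − 0.8600 = -0.006.

-0.006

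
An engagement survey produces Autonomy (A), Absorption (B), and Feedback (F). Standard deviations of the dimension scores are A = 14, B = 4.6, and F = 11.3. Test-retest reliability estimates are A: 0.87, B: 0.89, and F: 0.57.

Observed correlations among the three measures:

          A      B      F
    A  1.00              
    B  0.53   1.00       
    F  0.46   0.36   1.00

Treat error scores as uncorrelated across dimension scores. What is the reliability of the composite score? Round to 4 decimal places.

0.8612

Var(A+B+F) = 14² + 4.6² + 11.3² + 2·[14·4.6·0.53 + 14·11.3·0.46 + 4.6·11.3·0.36] = 344.85 + 251.234 = 596.084.
Under uncorrelated errors the observed covariances equal the true-score covariances, so only the own-variance terms attenuate.
True-score variance = [14²·0.87 + 4.6²·0.89 + 11.3²·0.57] + 251.234 = 262.136 + 251.234 = 513.369.
Reliability = 513.369 / 596.084 = 0.8612.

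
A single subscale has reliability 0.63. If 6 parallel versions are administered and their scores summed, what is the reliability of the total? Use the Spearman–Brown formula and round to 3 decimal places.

ρ_k = kρ / (1 + (k−1)ρ) = 6·0.63 / (1 + 5·0.63) = 3.780 / 4.150 = 0.911.

0.911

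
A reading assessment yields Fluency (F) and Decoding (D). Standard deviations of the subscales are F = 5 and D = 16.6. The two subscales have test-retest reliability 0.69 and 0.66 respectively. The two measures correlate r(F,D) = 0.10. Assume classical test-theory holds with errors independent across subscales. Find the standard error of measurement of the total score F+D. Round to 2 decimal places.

10.07

Var(total) = 300.56 + 16.6 = 317.16.
True-score variance = 199.12 + 16.6 = 215.72, so reliability = 0.6802.
Error variance = 317.16 − 215.72 = 101.44; SEM = √101.44 = 10.07.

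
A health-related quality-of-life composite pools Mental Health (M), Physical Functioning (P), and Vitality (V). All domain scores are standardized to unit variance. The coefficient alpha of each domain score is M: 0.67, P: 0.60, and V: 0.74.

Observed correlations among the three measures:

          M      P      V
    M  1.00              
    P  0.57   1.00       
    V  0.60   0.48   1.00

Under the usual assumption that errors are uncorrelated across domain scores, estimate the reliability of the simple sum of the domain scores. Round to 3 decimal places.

Var(M+P+V) = 3 + 2·[0.57 + 0.60 + 0.48] = 3 + 3.3 = 6.3.
Because errors are independent across components, Cov(Tᵢ,Tⱼ) = Cov(Xᵢ,Xⱼ); the off-diagonal part of the true-score variance is the same as above.
True-score variance = [0.67 + 0.60 + 0.74] + 3.3 = 2.01 + 3.3 = 5.31.
Reliability = 5.31 / 6.3 = 0.843.

0.843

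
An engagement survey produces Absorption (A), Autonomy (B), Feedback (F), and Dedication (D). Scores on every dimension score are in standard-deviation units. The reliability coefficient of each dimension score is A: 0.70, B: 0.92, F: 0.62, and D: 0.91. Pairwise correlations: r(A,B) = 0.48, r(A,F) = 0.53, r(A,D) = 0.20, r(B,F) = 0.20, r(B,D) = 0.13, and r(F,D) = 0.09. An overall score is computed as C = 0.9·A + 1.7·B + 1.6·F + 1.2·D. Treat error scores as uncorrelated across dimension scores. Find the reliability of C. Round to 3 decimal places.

0.880

Var(C) = 0.9² + 1.7² + 1.6² + 1.2² + 2·[1.53·0.48 + 1.44·0.53 + 1.08·0.20 + 2.72·0.20 + 2.04·0.13 + 1.92·0.09] = 7.7 + 5.3912 = 13.0912.
With uncorrelated errors the cross-covariances are all true-score covariance, so they carry over unchanged; only the diagonal terms shrink to ρᵢσᵢ².
True-score variance = [0.9²·0.70 + 1.7²·0.92 + 1.6²·0.62 + 1.2²·0.91] + 5.3912 = 6.1234 + 5.3912 = 11.5146.
Reliability = 11.5146 / 13.0912 = 0.880.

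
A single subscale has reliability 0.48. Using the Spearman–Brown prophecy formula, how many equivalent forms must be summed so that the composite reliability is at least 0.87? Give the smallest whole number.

8

k ≥ ρ*(1−ρ₁)/(ρ₁(1−ρ*)) = 0.87·0.52 / (0.48·0.13) = 7.250.
Smallest integer k = 8.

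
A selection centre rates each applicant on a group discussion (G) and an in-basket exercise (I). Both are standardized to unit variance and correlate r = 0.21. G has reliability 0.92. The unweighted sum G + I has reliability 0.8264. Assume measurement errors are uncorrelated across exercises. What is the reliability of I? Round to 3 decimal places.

Var(G+I) = 2 + 2·0.21 = 2.420.
True-score variance = ρ_G + ρ_I + 2·0.21, so 0.8264 = (0.92 + ρ_I + 0.42) / 2.420.
ρ_I = 0.8264·2.420 − 0.92 − 0.42 = 0.660.

0.660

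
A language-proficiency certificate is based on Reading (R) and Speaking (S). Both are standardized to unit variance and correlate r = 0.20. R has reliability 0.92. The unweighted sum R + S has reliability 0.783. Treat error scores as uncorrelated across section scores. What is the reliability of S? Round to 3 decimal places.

0.559

Var(R+S) = 2 + 2·0.20 = 2.400.
True-score variance = ρ_R + ρ_S + 2·0.20, so 0.783 = (0.92 + ρ_S + 0.40) / 2.400.
ρ_S = 0.783·2.400 − 0.92 − 0.40 = 0.559.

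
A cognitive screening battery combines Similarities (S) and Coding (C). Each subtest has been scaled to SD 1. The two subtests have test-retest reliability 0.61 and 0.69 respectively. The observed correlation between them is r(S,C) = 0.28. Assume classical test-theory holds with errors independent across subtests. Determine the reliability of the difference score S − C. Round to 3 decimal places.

0.514

Var(S−C) = 1 + 1 − 2·0.28 = 2 − 0.56 = 1.44.
With uncorrelated errors the cross-covariances are all true-score covariance, so they carry over unchanged; only the diagonal terms shrink to ρᵢσᵢ².
True-score variance = [0.61 + 0.69] − 0.56 = 1.3 − 0.56 = 0.74.
Reliability = 0.74 / 1.44 = 0.514.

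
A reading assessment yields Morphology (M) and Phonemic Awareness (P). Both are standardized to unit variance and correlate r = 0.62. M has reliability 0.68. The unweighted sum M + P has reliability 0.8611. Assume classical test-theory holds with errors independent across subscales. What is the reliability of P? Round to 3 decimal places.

0.870

Var(M+P) = 2 + 2·0.62 = 3.240.
True-score variance = ρ_M + ρ_P + 2·0.62, so 0.8611 = (0.68 + ρ_P + 1.24) / 3.240.
ρ_P = 0.8611·3.240 − 0.68 − 1.24 = 0.870.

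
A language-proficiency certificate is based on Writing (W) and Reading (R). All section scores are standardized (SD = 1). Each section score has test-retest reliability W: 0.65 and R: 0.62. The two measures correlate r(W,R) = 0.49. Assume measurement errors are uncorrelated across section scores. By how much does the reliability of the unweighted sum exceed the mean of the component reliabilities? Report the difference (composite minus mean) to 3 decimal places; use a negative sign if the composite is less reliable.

Var(sum) = 2 + 0.98 = 2.98; true-score variance = 1.27 + 0.98 = 2.25; composite reliability = 0.7550.
Mean component reliability = 0.6350.
Difference = 0.7550 − 0.6350 = 0.120.

0.120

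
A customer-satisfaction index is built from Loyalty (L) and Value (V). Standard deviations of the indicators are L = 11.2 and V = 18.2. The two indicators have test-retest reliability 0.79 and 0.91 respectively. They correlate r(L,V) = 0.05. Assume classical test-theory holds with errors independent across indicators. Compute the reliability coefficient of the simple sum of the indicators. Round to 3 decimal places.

0.882

Var(L+V) = 11.2² + 18.2² + 2·[11.2·18.2·0.05] = 456.68 + 20.384 = 477.064.
Under uncorrelated errors the observed covariances equal the true-score covariances, so only the own-variance terms attenuate.
True-score variance = [11.2²·0.79 + 18.2²·0.91] + 20.384 = 400.526 + 20.384 = 420.91.
Reliability = 420.91 / 477.064 = 0.882.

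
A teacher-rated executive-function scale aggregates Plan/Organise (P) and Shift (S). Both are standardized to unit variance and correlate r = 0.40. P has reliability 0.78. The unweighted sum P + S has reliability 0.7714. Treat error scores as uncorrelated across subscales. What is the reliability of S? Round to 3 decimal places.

0.580

Var(P+S) = 2 + 2·0.40 = 2.800.
True-score variance = ρ_P + ρ_S + 2·0.40, so 0.7714 = (0.78 + ρ_S + 0.80) / 2.800.
ρ_S = 0.7714·2.800 − 0.78 − 0.80 = 0.580.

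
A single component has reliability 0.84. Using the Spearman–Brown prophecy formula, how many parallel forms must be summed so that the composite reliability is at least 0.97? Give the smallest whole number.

7

k ≥ ρ*(1−ρ₁)/(ρ₁(1−ρ*)) = 0.97·0.16 / (0.84·0.03) = 6.159.
Smallest integer k = 7.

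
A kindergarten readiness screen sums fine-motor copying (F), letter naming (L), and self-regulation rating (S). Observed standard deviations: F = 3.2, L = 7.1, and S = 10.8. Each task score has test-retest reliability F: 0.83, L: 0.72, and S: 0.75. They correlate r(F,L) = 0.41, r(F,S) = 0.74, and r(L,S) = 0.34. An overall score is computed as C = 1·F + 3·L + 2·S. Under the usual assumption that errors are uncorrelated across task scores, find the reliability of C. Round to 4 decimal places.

0.8249

Var(C) = 3.2² + 3²·7.1² + 2²·10.8² + 2·[3·3.2·7.1·0.41 + 2·3.2·10.8·0.74 + 6·7.1·10.8·0.34] = 930.49 + 471.043 = 1401.53.
Because errors are independent across components, Cov(Tᵢ,Tⱼ) = Cov(Xᵢ,Xⱼ); the off-diagonal part of the true-score variance is the same as above.
True-score variance = [3.2²·0.83 + 3²·7.1²·0.72 + 2²·10.8²·0.75] + 471.043 = 685.076 + 471.043 = 1156.12.
Reliability = 1156.12 / 1401.53 = 0.8249.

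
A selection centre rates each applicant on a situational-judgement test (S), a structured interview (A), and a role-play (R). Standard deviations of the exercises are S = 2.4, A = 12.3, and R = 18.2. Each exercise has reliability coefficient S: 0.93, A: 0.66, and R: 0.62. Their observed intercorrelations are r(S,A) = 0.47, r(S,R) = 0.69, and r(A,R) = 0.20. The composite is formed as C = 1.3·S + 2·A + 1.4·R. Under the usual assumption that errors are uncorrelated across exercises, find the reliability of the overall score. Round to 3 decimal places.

Var(C) = 1.3²·2.4² + 2²·12.3² + 1.4²·18.2² + 2·[2.6·2.4·12.3·0.47 + 1.82·2.4·18.2·0.69 + 2.8·12.3·18.2·0.20] = 1264.12 + 432.577 = 1696.7.
Because errors are independent across components, Cov(Tᵢ,Tⱼ) = Cov(Xᵢ,Xⱼ); the off-diagonal part of the true-score variance is the same as above.
True-score variance = [1.3²·2.4²·0.93 + 2²·12.3²·0.66 + 1.4²·18.2²·0.62] + 432.577 = 810.981 + 432.577 = 1243.56.
Reliability = 1243.56 / 1696.7 = 0.733.

0.733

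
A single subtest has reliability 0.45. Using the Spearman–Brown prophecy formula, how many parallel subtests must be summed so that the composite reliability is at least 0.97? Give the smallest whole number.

k ≥ ρ*(1−ρ₁)/(ρ₁(1−ρ*)) = 0.97·0.55 / (0.45·0.03) = 39.519.
Smallest integer k = 40.

40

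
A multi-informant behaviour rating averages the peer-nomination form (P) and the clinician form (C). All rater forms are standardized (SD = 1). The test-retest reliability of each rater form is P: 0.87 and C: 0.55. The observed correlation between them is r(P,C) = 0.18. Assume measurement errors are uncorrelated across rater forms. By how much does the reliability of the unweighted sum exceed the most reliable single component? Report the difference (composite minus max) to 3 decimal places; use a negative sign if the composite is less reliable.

Var(sum) = 2 + 0.36 = 2.36; true-score variance = 1.42 + 0.36 = 1.78; composite reliability = 0.7542.
Max component reliability = 0.8700.
Difference = 0.7542 − 0.8700 = -0.116.

-0.116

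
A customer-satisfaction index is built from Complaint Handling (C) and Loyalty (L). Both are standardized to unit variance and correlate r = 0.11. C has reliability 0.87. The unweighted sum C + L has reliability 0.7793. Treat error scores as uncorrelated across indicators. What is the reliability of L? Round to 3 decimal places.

Var(C+L) = 2 + 2·0.11 = 2.220.
True-score variance = ρ_C + ρ_L + 2·0.11, so 0.7793 = (0.87 + ρ_L + 0.22) / 2.220.
ρ_L = 0.7793·2.220 − 0.87 − 0.22 = 0.640.

0.640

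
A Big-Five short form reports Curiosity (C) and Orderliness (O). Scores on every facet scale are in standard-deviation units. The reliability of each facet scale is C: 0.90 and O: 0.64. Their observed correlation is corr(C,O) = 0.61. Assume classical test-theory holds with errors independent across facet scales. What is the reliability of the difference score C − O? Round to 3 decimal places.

0.410

Var(C−O) = 1 + 1 − 2·0.61 = 2 − 1.22 = 0.78.
Because errors are independent across components, Cov(Tᵢ,Tⱼ) = Cov(Xᵢ,Xⱼ); the off-diagonal part of the true-score variance is the same as above.
True-score variance = [0.90 + 0.64] − 1.22 = 1.54 − 1.22 = 0.32.
Reliability = 0.32 / 0.78 = 0.410.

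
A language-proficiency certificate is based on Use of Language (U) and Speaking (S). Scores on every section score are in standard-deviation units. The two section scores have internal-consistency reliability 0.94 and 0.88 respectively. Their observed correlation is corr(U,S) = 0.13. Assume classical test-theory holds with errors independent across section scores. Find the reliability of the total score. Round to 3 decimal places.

0.920

Var(U+S) = 2 + 2·[0.13] = 2 + 0.26 = 2.26.
Because errors are independent across components, Cov(Tᵢ,Tⱼ) = Cov(Xᵢ,Xⱼ); the off-diagonal part of the true-score variance is the same as above.
True-score variance = [0.94 + 0.88] + 0.26 = 1.82 + 0.26 = 2.08.
Reliability = 2.08 / 2.26 = 0.920.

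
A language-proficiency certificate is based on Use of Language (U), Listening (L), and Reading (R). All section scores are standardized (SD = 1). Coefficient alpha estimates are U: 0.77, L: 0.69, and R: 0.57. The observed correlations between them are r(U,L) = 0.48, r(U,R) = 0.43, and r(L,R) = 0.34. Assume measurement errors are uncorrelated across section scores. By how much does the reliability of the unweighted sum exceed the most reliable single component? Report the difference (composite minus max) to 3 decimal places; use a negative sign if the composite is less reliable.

0.054

Var(sum) = 3 + 2.5 = 5.5; true-score variance = 2.03 + 2.5 = 4.53; composite reliability = 0.8236.
Max component reliability = 0.7700.
Difference = 0.8236 − 0.7700 = 0.054.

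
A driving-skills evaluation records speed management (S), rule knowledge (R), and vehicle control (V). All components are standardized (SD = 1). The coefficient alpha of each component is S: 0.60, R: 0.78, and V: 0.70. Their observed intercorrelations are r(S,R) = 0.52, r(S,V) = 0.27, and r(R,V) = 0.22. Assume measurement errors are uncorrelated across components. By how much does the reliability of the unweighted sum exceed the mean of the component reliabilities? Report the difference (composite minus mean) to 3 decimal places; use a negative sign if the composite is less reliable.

0.123

Var(sum) = 3 + 2.02 = 5.02; true-score variance = 2.08 + 2.02 = 4.1; composite reliability = 0.8167.
Mean component reliability = 0.6933.
Difference = 0.8167 − 0.6933 = 0.123.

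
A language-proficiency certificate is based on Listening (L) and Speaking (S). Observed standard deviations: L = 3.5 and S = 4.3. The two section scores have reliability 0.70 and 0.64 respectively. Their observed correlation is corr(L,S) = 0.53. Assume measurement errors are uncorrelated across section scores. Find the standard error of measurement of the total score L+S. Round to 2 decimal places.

Var(total) = 30.74 + 15.953 = 46.693.
True-score variance = 20.4086 + 15.953 = 36.3616, so reliability = 0.7787.
Error variance = 46.693 − 36.3616 = 10.3314; SEM = √10.3314 = 3.21.

3.21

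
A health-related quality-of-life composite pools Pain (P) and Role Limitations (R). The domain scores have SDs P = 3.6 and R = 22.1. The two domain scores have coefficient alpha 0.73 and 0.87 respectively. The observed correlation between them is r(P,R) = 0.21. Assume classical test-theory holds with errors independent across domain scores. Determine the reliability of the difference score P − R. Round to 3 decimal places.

Var(P−R) = 3.6² + 22.1² − 2·3.6·22.1·0.21 = 501.37 − 33.4152 = 467.955.
Under uncorrelated errors the observed covariances equal the true-score covariances, so only the own-variance terms attenuate.
True-score variance = [3.6²·0.73 + 22.1²·0.87] − 33.4152 = 434.378 − 33.4152 = 400.962.
Reliability = 400.962 / 467.955 = 0.857.

0.857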